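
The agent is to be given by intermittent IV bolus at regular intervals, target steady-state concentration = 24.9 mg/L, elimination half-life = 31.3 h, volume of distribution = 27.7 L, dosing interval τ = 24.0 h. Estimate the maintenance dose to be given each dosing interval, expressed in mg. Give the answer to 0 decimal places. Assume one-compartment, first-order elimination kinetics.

367 mg

k = ln2 / t½ = 0.693147 / 31.3 = 0.02215 h⁻¹
CL = k × Vd = 0.02215 × 27.7 = 0.6136 L/h
At steady state, Dose/τ = Css × CL.
Dose = Css × CL × τ = 24.9 × 0.6136 × 24.0 = 366.7 mg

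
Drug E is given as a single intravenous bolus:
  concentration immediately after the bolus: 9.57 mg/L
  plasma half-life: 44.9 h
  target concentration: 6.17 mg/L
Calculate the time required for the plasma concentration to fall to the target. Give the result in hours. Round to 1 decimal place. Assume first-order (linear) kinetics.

k = ln2 / t½ = 0.693147 / 44.9 = 0.01544 h⁻¹
t = ln(C₀ / C) / k = ln(9.570 / 6.17) / 0.01544
  = ln(1.551) / 0.01544 = 0.4389 / 0.01544 = 28.43 h

28.4 h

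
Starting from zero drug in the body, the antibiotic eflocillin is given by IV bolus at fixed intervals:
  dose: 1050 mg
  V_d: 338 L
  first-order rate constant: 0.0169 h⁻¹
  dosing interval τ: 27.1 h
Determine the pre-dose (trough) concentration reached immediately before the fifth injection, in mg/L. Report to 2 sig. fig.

C₀ per dose = Dose / Vd = 1050 / 338 = 3.107 mg/L
Fraction remaining after one interval: r = e^(−kτ) = e^(−0.01690 × 27.1) = 0.6326
Before dose 5, 4 doses have been given (aged 1τ, 2τ, 3τ, 4τ).
C_trough = C₀ × (r + r² + … + r^4) = C₀ × r(1−r^4)/(1−r)
        = 3.107 × 0.6326 × (1 − 0.1601) / (1 − 0.6326) = 4.493 mg/L

4.5 mg/L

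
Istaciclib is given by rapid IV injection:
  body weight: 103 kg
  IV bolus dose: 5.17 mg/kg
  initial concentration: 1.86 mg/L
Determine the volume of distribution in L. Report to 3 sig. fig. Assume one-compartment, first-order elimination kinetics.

Dose = 5.17 × 103 = 532.5 mg
Vd = Dose / C₀ = 532.5 / 1.86 = 286.3 L

286 L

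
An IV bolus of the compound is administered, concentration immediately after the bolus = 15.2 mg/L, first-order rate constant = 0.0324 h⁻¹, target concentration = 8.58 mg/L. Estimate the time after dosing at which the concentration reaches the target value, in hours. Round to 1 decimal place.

17.7 h

t = ln(C₀ / C) / k = ln(15.20 / 8.58) / 0.03240
  = ln(1.772) / 0.03240 = 0.5721 / 0.03240 = 17.66 h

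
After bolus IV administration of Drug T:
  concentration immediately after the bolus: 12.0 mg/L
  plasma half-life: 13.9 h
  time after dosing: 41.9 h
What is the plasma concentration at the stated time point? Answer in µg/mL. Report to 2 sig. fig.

k = ln2 / t½ = 0.693147 / 13.9 = 0.04987 h⁻¹
C = C₀ · e^(−k·t) = 12.00 × e^(−0.04987 × 41.9)
  = 12.00 × 0.1237 = 1.484 mg/L
(1.484 mg/L = 1.484 µg/mL)

1.5 µg/mL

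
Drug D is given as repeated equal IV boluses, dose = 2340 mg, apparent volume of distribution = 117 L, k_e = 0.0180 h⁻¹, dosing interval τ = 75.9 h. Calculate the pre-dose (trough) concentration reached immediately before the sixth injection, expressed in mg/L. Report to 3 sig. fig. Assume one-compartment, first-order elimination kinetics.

C₀ per dose = Dose / Vd = 2340 / 117 = 20.00 mg/L
Fraction remaining after one interval: r = e^(−kτ) = e^(−0.01800 × 75.9) = 0.2551
Before dose 6, 5 doses have been given (aged 1τ, 2τ, 3τ, 4τ, 5τ).
C_trough = C₀ × (r + r² + … + r^5) = C₀ × r(1−r^5)/(1−r)
        = 20.00 × 0.2551 × (1 − 0.001080) / (1 − 0.2551) = 6.842 mg/L

6.84 mg/L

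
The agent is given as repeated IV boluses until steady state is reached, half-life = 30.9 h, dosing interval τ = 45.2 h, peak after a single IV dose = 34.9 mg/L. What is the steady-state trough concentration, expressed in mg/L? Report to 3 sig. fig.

k = ln2 / t½ = 0.693147 / 30.9 = 0.02243 h⁻¹
e^(−kτ) = e^(−0.02243 × 45.2) = 0.3628
Accumulation ratio R = 1 / (1 − e^(−kτ)) = 1 / (1 − 0.3628) = 1.569
Steady-state trough = C₀ × R × e^(−kτ) = 34.9 × 1.569 × 0.3628 = 19.87 mg/L

19.9 mg/L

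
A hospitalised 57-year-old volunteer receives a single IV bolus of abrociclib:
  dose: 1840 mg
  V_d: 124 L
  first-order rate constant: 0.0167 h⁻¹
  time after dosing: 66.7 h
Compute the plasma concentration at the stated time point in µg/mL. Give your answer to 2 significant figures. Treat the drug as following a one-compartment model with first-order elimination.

C₀ = Dose / Vd = 1840 / 124 = 14.84 mg/L
C = C₀ · e^(−k·t) = 14.84 × e^(−0.01670 × 66.7)
  = 14.84 × 0.3283 = 4.872 mg/L
(4.872 mg/L = 4.872 µg/mL)

4.9 µg/mL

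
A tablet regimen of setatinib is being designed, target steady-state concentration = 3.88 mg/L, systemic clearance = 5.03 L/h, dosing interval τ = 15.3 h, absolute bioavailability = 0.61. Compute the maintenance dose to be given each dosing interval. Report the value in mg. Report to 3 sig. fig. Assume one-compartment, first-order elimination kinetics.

At steady state, F × (Dose/τ) = Css × CL.
Dose = Css × CL × τ / F = 3.88 × 5.030 × 15.3 / 0.61 = 489.5 mg

490 mg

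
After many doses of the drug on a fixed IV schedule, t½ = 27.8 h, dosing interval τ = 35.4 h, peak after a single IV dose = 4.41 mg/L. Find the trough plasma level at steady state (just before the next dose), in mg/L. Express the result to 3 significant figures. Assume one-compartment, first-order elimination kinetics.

k = ln2 / t½ = 0.693147 / 27.8 = 0.02493 h⁻¹
e^(−kτ) = e^(−0.02493 × 35.4) = 0.4137
Accumulation ratio R = 1 / (1 − e^(−kτ)) = 1 / (1 − 0.4137) = 1.706
Steady-state trough = C₀ × R × e^(−kτ) = 4.41 × 1.706 × 0.4137 = 3.112 mg/L

3.11 mg/L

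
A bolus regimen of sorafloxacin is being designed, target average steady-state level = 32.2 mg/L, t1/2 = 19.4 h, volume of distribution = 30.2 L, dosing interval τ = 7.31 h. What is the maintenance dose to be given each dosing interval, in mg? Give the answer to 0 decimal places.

k = ln2 / t½ = 0.693147 / 19.4 = 0.03573 h⁻¹
CL = k × Vd = 0.03573 × 30.2 = 1.079 L/h
At steady state, Dose/τ = Css × CL.
Dose = Css × CL × τ = 32.2 × 1.079 × 7.31 = 254.0 mg

254 mg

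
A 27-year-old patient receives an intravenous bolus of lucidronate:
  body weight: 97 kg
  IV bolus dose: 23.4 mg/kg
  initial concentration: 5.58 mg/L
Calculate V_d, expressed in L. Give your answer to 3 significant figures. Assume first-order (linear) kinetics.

407 L

Dose = 23.4 × 97 = 2270 mg
Vd = Dose / C₀ = 2270 / 5.58 = 406.8 L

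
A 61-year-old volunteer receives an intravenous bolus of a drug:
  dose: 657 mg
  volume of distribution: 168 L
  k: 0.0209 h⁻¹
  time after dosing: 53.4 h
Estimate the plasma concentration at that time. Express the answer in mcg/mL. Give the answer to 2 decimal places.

C₀ = Dose / Vd = 657.0 / 168 = 3.911 mg/L
C = C₀ · e^(−k·t) = 3.911 × e^(−0.02090 × 53.4)
  = 3.911 × 0.3276 = 1.281 mg/L
(1.281 mg/L = 1.281 mcg/mL)

1.28 mcg/mL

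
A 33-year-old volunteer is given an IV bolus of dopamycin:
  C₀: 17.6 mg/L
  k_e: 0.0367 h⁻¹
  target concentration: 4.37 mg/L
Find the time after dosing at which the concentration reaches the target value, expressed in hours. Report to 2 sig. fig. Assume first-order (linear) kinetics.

38 h

t = ln(C₀ / C) / k = ln(17.60 / 4.37) / 0.03670
  = ln(4.027) / 0.03670 = 1.393 / 0.03670 = 37.96 h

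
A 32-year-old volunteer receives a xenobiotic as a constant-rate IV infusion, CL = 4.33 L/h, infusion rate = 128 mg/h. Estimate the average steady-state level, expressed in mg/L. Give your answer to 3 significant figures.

29.6 mg/L

At steady state Css = R₀ / CL = 128 / 4.330 = 29.56 mg/L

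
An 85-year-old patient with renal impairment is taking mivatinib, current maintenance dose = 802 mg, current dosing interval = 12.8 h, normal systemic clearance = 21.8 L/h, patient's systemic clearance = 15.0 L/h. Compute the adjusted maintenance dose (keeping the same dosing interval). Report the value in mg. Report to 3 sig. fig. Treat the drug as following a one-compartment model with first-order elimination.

To keep the same average steady-state level, dosing rate must scale with clearance.
CL ratio = 15.0 / 21.8 = 0.6881
New dose (same interval) = 802 × 0.6881 = 551.9 mg

552 mg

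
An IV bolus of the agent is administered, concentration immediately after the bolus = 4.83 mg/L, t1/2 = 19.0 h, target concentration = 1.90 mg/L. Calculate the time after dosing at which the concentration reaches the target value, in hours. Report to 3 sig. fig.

25.6 h

k = ln2 / t½ = 0.693147 / 19.0 = 0.03648 h⁻¹
t = ln(C₀ / C) / k = ln(4.830 / 1.90) / 0.03648
  = ln(2.542) / 0.03648 = 0.9330 / 0.03648 = 25.58 h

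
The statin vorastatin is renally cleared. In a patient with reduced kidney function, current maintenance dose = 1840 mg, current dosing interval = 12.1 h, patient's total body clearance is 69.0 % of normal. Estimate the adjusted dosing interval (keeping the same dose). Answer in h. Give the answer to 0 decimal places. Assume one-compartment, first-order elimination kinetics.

18 h

To keep the same average steady-state level, dosing rate must scale with clearance.
CL ratio = 69.0 / 100 = 0.6900
New interval (same dose) = 12.1 / 0.6900 = 17.54 h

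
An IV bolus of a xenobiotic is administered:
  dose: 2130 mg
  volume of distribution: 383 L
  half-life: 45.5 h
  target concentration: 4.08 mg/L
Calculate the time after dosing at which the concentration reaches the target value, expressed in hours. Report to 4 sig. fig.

C₀ = Dose / Vd = 2130 / 383 = 5.561 mg/L
k = ln2 / t½ = 0.693147 / 45.5 = 0.01523 h⁻¹
t = ln(C₀ / C) / k = ln(5.561 / 4.08) / 0.01523
  = ln(1.363) / 0.01523 = 0.3097 / 0.01523 = 20.33 h

20.33 h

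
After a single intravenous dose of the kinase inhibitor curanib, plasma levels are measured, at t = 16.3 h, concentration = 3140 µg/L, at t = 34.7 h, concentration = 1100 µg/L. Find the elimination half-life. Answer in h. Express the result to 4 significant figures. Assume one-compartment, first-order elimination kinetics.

12.16 h

k = ln(C₁/C₂) / (t₂ − t₁) = ln(3140/1100) / (34.7 − 16.3)
  = 1.049 / 18.40 = 0.05701 h⁻¹
t½ = ln2 / k = 0.693147 / 0.05701 = 12.16 h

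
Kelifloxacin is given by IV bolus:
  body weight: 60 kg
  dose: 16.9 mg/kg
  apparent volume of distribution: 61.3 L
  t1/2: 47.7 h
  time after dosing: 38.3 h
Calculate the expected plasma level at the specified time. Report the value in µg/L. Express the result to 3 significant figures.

9480 µg/L

Total dose = 16.9 × 60 = 1014 mg
C₀ = Dose / Vd = 1014 / 61.3 = 16.54 mg/L
k = ln2 / t½ = 0.693147 / 47.7 = 0.01453 h⁻¹
C = C₀ · e^(−k·t) = 16.54 × e^(−0.01453 × 38.3)
  = 16.54 × 0.5732 = 9.481 mg/L
Convert: 9.481 mg/L × 1000 = 9481 µg/L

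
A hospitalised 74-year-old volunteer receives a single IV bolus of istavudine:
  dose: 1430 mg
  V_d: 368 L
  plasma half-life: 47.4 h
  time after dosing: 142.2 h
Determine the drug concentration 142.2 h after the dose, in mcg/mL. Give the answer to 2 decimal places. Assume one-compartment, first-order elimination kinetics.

C₀ = Dose / Vd = 1430 / 368 = 3.886 mg/L
k = ln2 / t½ = 0.693147 / 47.4 = 0.01462 h⁻¹
t / t½ = 142.2 / 47.4 = 3 half-lives
C = C₀ × (1/2)^3 = 3.886 × 0.1250 = 0.4858 mg/L
(0.4858 mg/L = 0.4858 mcg/mL)

0.49 mcg/mL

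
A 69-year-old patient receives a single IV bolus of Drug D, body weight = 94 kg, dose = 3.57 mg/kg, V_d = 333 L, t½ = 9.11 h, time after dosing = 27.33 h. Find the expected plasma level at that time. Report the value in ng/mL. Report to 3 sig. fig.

Total dose = 3.57 × 94 = 335.6 mg
C₀ = Dose / Vd = 335.6 / 333 = 1.008 mg/L
k = ln2 / t½ = 0.693147 / 9.11 = 0.07609 h⁻¹
t / t½ = 27.33 / 9.11 = 3 half-lives
C = C₀ × (1/2)^3 = 1.008 × 0.1250 = 0.1260 mg/L
Convert: 0.1260 mg/L × 1000 = 126.0 ng/mL

126 ng/mL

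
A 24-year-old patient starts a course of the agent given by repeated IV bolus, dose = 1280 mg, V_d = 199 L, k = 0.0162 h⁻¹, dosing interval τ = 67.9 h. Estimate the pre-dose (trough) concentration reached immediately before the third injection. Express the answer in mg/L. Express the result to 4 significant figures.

C₀ per dose = Dose / Vd = 1280 / 199 = 6.432 mg/L
Fraction remaining after one interval: r = e^(−kτ) = e^(−0.01620 × 67.9) = 0.3329
Before dose 3, 2 doses have been given (aged 1τ, 2τ).
C_trough = C₀ × (r + r²) = 6.432 × (0.3329 + 0.1108) = 2.854 mg/L

2.854 mg/L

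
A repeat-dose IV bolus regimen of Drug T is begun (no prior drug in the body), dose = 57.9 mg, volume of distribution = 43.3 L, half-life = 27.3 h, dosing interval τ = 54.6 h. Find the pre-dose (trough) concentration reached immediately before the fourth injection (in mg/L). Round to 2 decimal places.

C₀ per dose = Dose / Vd = 57.9 / 43.3 = 1.337 mg/L
k = ln2 / t½ = 0.693147 / 27.3 = 0.02539 h⁻¹
Fraction remaining after one interval: r = e^(−kτ) = e^(−0.02539 × 54.6) = 0.2500
Before dose 4, 3 doses have been given (aged 1τ, 2τ, 3τ).
C_trough = C₀ × (r + r² + … + r^3) = C₀ × r(1−r^3)/(1−r)
        = 1.337 × 0.2500 × (1 − 0.01563) / (1 − 0.2500) = 0.4387 mg/L

0.44 mg/L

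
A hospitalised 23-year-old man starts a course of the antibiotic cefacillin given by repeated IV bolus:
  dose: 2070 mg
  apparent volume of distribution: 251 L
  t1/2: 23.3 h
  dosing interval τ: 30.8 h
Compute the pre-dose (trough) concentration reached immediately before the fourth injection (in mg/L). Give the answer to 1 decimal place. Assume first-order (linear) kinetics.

C₀ per dose = Dose / Vd = 2070 / 251 = 8.247 mg/L
k = ln2 / t½ = 0.693147 / 23.3 = 0.02975 h⁻¹
Fraction remaining after one interval: r = e^(−kτ) = e^(−0.02975 × 30.8) = 0.4000
Before dose 4, 3 doses have been given (aged 1τ, 2τ, 3τ).
C_trough = C₀ × (r + r² + … + r^3) = C₀ × r(1−r^3)/(1−r)
        = 8.247 × 0.4000 × (1 − 0.06400) / (1 − 0.4000) = 5.146 mg/L

5.1 mg/L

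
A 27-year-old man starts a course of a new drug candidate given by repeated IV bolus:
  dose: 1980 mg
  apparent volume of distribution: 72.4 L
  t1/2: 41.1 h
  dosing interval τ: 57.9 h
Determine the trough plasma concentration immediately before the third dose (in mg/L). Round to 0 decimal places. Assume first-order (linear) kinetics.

C₀ per dose = Dose / Vd = 1980 / 72.4 = 27.35 mg/L
k = ln2 / t½ = 0.693147 / 41.1 = 0.01686 h⁻¹
Fraction remaining after one interval: r = e^(−kτ) = e^(−0.01686 × 57.9) = 0.3767
Before dose 3, 2 doses have been given (aged 1τ, 2τ).
C_trough = C₀ × (r + r²) = 27.35 × (0.3767 + 0.1419) = 14.18 mg/L

14 mg/L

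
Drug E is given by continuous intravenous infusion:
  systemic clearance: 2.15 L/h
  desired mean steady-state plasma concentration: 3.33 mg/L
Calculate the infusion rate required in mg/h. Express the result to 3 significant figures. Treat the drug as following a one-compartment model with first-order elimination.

At steady state, infusion rate R₀ = Css × CL = 3.33 × 2.150 = 7.160 mg/h

7.16 mg/h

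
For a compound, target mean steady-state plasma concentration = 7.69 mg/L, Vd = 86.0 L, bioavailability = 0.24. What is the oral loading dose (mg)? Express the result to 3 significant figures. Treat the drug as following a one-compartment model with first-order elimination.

LD = Css × Vd / F = 7.69 × 86.0 / 0.24 = 2756 mg

2760 mg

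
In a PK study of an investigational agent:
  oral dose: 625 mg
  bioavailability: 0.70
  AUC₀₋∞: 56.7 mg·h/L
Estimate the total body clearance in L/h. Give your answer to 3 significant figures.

CL = F·Dose / AUC = 0.70 × 625 / 56.7 = 7.716 L/h

7.72 L/h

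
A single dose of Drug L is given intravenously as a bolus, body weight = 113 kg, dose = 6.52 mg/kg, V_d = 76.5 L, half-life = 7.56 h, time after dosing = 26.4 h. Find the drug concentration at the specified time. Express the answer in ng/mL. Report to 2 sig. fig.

860 ng/mL

Total dose = 6.52 × 113 = 736.8 mg
C₀ = Dose / Vd = 736.8 / 76.5 = 9.631 mg/L
k = ln2 / t½ = 0.693147 / 7.56 = 0.09169 h⁻¹
C = C₀ · e^(−k·t) = 9.631 × e^(−0.09169 × 26.4)
  = 9.631 × 0.08887 = 0.8559 mg/L
Convert: 0.8559 mg/L × 1000 = 855.9 ng/mL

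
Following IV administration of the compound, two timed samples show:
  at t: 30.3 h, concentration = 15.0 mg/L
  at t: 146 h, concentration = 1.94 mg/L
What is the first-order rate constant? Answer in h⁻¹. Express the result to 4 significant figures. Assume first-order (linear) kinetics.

0.01768 h⁻¹

k = ln(C₁/C₂) / (t₂ − t₁) = ln(15.0/1.94) / (146 − 30.3)
  = 2.045 / 115.7 = 0.01768 h⁻¹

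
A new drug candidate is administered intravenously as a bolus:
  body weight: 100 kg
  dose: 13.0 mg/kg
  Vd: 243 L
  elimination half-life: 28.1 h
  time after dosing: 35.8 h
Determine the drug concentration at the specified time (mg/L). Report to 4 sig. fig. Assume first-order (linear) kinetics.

Total dose = 13.0 × 100 = 1300 mg
C₀ = Dose / Vd = 1300 / 243 = 5.350 mg/L
k = ln2 / t½ = 0.693147 / 28.1 = 0.02467 h⁻¹
C = C₀ · e^(−k·t) = 5.350 × e^(−0.02467 × 35.8)
  = 5.350 × 0.4135 = 2.212 mg/L

2.212 mg/L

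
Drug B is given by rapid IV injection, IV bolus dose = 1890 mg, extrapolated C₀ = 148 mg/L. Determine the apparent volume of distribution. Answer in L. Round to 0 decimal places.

Vd = Dose / C₀ = 1890 / 148 = 12.77 L

13 L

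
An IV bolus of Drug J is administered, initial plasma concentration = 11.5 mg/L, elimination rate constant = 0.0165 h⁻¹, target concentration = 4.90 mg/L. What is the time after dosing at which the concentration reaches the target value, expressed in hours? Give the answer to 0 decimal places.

t = ln(C₀ / C) / k = ln(11.50 / 4.90) / 0.01650
  = ln(2.347) / 0.01650 = 0.8531 / 0.01650 = 51.70 h

52 h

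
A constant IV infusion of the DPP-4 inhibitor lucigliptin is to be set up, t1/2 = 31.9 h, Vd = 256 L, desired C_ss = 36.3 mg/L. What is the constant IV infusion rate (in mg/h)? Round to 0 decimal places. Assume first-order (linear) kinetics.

k = ln2 / t½ = 0.693147 / 31.9 = 0.02173 h⁻¹
CL = k × Vd = 0.02173 × 256 = 5.563 L/h
At steady state, infusion rate R₀ = Css × CL = 36.3 × 5.563 = 201.9 mg/h

202 mg/h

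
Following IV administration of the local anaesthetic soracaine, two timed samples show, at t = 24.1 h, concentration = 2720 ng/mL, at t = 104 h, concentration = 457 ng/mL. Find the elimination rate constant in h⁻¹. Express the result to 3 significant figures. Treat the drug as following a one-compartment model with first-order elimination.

0.0223 h⁻¹

k = ln(C₁/C₂) / (t₂ − t₁) = ln(2720/457) / (104 − 24.1)
  = 1.784 / 79.90 = 0.02233 h⁻¹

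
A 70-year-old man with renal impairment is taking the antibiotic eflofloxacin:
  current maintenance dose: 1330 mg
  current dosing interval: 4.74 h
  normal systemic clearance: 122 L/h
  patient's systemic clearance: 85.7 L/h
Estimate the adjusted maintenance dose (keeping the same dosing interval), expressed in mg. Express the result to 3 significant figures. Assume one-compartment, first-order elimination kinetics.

To keep the same average steady-state level, dosing rate must scale with clearance.
CL ratio = 85.7 / 122 = 0.7025
New dose (same interval) = 1330 × 0.7025 = 934.3 mg

934 mg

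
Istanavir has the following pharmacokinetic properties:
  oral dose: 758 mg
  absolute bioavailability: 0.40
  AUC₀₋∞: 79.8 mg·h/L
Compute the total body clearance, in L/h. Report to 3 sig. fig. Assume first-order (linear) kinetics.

3.80 L/h

CL = F·Dose / AUC = 0.40 × 758 / 79.8 = 3.799 L/h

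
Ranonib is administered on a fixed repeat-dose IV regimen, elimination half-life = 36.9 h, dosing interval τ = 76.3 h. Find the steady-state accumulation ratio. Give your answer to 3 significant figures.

1.31

k = ln2 / t½ = 0.693147 / 36.9 = 0.01878 h⁻¹
e^(−kτ) = e^(−0.01878 × 76.3) = 0.2386
Accumulation ratio R = 1 / (1 − e^(−kτ)) = 1 / (1 − 0.2386) = 1.313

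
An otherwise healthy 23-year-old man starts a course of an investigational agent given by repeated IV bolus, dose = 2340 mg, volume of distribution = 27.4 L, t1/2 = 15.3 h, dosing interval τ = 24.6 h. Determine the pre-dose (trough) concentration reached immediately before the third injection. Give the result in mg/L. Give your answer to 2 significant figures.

37 mg/L

C₀ per dose = Dose / Vd = 2340 / 27.4 = 85.40 mg/L
k = ln2 / t½ = 0.693147 / 15.3 = 0.04530 h⁻¹
Fraction remaining after one interval: r = e^(−kτ) = e^(−0.04530 × 24.6) = 0.3281
Before dose 3, 2 doses have been given (aged 1τ, 2τ).
C_trough = C₀ × (r + r²) = 85.40 × (0.3281 + 0.1076) = 37.21 mg/L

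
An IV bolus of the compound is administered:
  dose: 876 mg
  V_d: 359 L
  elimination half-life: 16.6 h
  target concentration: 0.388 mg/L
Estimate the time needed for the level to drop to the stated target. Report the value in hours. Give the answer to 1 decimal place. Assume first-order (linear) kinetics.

C₀ = Dose / Vd = 876.0 / 359 = 2.440 mg/L
k = ln2 / t½ = 0.693147 / 16.6 = 0.04176 h⁻¹
t = ln(C₀ / C) / k = ln(2.440 / 0.388) / 0.04176
  = ln(6.289) / 0.04176 = 1.839 / 0.04176 = 44.04 h

44.0 h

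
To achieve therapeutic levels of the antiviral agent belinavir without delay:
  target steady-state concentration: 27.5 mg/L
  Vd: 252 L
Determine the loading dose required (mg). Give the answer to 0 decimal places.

6930 mg

LD = Css × Vd = 27.5 × 252 = 6930 mg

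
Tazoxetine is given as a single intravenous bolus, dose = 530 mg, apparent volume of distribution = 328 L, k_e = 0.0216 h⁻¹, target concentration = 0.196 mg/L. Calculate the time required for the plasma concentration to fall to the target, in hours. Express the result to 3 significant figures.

C₀ = Dose / Vd = 530.0 / 328 = 1.616 mg/L
t = ln(C₀ / C) / k = ln(1.616 / 0.196) / 0.02160
  = ln(8.245) / 0.02160 = 2.110 / 0.02160 = 97.69 h

97.7 h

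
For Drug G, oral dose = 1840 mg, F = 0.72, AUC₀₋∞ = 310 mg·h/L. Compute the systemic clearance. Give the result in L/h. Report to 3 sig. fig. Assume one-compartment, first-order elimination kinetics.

4.27 L/h

CL = F·Dose / AUC = 0.72 × 1840 / 310 = 4.274 L/h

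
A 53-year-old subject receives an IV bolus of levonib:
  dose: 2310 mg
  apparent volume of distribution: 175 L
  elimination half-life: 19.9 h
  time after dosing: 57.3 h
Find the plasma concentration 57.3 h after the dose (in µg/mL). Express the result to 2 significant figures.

C₀ = Dose / Vd = 2310 / 175 = 13.20 mg/L
k = ln2 / t½ = 0.693147 / 19.9 = 0.03483 h⁻¹
C = C₀ · e^(−k·t) = 13.20 × e^(−0.03483 × 57.3)
  = 13.20 × 0.1359 = 1.794 mg/L
(1.794 mg/L = 1.794 µg/mL)

1.8 µg/mL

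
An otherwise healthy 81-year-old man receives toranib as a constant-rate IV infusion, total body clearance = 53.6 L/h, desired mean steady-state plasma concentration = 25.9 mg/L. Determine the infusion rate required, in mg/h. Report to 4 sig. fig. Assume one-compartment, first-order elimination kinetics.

1388 mg/h

At steady state, infusion rate R₀ = Css × CL = 25.9 × 53.60 = 1388 mg/h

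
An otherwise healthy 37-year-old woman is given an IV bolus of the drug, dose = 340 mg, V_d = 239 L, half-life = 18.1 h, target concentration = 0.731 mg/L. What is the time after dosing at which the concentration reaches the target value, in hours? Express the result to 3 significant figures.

C₀ = Dose / Vd = 340.0 / 239 = 1.423 mg/L
k = ln2 / t½ = 0.693147 / 18.1 = 0.03830 h⁻¹
t = ln(C₀ / C) / k = ln(1.423 / 0.731) / 0.03830
  = ln(1.947) / 0.03830 = 0.6663 / 0.03830 = 17.40 h

17.4 h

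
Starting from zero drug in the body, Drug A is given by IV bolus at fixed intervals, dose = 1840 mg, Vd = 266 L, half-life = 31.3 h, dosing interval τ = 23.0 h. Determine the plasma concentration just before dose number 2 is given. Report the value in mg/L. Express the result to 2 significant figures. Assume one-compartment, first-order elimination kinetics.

4.2 mg/L

C₀ per dose = Dose / Vd = 1840 / 266 = 6.917 mg/L
k = ln2 / t½ = 0.693147 / 31.3 = 0.02215 h⁻¹
Fraction remaining after one interval: r = e^(−kτ) = e^(−0.02215 × 23.0) = 0.6008
Before dose 2, 1 dose has been given (aged 1τ).
C_trough = C₀ × r = 6.917 × 0.6008 = 4.156 mg/L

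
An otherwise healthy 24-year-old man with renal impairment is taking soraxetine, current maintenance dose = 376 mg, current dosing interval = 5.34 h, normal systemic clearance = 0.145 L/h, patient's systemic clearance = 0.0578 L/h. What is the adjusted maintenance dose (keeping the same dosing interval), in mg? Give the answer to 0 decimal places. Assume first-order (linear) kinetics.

150 mg

To keep the same average steady-state level, dosing rate must scale with clearance.
CL ratio = 0.0578 / 0.145 = 0.3986
New dose (same interval) = 376 × 0.3986 = 149.9 mg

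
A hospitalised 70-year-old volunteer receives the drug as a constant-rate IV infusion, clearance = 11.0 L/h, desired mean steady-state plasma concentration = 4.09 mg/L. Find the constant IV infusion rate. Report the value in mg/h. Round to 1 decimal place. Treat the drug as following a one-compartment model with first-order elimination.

45.0 mg/h

At steady state, infusion rate R₀ = Css × CL = 4.09 × 11.00 = 44.99 mg/h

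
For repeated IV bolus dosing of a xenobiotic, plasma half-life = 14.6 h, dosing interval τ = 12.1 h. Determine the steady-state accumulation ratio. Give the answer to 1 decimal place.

k = ln2 / t½ = 0.693147 / 14.6 = 0.04748 h⁻¹
e^(−kτ) = e^(−0.04748 × 12.1) = 0.5630
Accumulation ratio R = 1 / (1 − e^(−kτ)) = 1 / (1 − 0.5630) = 2.288

2.3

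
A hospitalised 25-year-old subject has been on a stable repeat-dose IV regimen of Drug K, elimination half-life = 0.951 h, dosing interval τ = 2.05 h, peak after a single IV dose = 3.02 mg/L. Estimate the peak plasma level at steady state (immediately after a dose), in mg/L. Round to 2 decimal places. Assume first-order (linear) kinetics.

k = ln2 / t½ = 0.693147 / 0.951 = 0.7289 h⁻¹
e^(−kτ) = e^(−0.7289 × 2.05) = 0.2244
Accumulation ratio R = 1 / (1 − e^(−kτ)) = 1 / (1 − 0.2244) = 1.289
Steady-state peak = C₀ × R = 3.02 × 1.289 = 3.893 mg/L

3.89 mg/L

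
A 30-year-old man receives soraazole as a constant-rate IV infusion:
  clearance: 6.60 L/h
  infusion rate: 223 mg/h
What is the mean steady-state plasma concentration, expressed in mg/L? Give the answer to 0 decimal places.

34 mg/L

At steady state Css = R₀ / CL = 223 / 6.600 = 33.79 mg/L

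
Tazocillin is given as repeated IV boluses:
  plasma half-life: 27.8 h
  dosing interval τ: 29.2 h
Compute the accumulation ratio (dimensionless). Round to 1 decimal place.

k = ln2 / t½ = 0.693147 / 27.8 = 0.02493 h⁻¹
e^(−kτ) = e^(−0.02493 × 29.2) = 0.4829
Accumulation ratio R = 1 / (1 − e^(−kτ)) = 1 / (1 − 0.4829) = 1.934

1.9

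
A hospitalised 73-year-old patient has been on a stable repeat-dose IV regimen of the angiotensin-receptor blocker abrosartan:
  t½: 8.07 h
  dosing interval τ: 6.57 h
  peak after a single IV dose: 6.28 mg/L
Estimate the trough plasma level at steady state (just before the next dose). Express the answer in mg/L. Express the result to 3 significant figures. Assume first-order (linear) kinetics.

8.28 mg/L

k = ln2 / t½ = 0.693147 / 8.07 = 0.08589 h⁻¹
e^(−kτ) = e^(−0.08589 × 6.57) = 0.5688
Accumulation ratio R = 1 / (1 − e^(−kτ)) = 1 / (1 − 0.5688) = 2.319
Steady-state trough = C₀ × R × e^(−kτ) = 6.28 × 2.319 × 0.5688 = 8.284 mg/L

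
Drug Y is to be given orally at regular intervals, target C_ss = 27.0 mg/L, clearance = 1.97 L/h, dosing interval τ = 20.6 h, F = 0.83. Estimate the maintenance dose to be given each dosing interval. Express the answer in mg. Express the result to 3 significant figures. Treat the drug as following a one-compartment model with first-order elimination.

1320 mg

At steady state, F × (Dose/τ) = Css × CL.
Dose = Css × CL × τ / F = 27.0 × 1.970 × 20.6 / 0.83 = 1320 mg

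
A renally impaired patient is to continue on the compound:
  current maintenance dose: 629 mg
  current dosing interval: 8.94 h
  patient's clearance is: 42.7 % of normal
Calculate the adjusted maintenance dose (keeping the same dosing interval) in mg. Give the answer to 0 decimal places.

269 mg

To keep the same average steady-state level, dosing rate must scale with clearance.
CL ratio = 42.7 / 100 = 0.4270
New dose (same interval) = 629 × 0.4270 = 268.6 mg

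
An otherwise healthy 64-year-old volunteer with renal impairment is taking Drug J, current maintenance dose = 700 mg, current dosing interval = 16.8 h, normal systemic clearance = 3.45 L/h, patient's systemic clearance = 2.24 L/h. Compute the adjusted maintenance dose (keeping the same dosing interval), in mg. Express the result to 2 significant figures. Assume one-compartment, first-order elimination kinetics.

450 mg

To keep the same average steady-state level, dosing rate must scale with clearance.
CL ratio = 2.24 / 3.45 = 0.6493
New dose (same interval) = 700 × 0.6493 = 454.5 mg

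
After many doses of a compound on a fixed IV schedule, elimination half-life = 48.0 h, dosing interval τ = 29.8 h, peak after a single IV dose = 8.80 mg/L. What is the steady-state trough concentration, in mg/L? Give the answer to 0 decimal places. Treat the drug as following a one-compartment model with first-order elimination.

16 mg/L

k = ln2 / t½ = 0.693147 / 48.0 = 0.01444 h⁻¹
e^(−kτ) = e^(−0.01444 × 29.8) = 0.6503
Accumulation ratio R = 1 / (1 − e^(−kτ)) = 1 / (1 − 0.6503) = 2.860
Steady-state trough = C₀ × R × e^(−kτ) = 8.80 × 2.860 × 0.6503 = 16.37 mg/L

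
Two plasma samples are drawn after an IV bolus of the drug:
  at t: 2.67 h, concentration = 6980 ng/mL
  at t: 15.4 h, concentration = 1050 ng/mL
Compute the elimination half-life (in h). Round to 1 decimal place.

k = ln(C₁/C₂) / (t₂ − t₁) = ln(6980/1050) / (15.4 − 2.67)
  = 1.894 / 12.73 = 0.1488 h⁻¹
t½ = ln2 / k = 0.693147 / 0.1488 = 4.658 h

4.7 h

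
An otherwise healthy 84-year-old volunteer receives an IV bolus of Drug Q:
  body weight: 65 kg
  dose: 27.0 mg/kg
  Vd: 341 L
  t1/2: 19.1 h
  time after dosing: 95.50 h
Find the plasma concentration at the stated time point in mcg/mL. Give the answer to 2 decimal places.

0.16 mcg/mL

Total dose = 27.0 × 65 = 1755 mg
C₀ = Dose / Vd = 1755 / 341 = 5.147 mg/L
k = ln2 / t½ = 0.693147 / 19.1 = 0.03629 h⁻¹
t / t½ = 95.50 / 19.1 = 5 half-lives
C = C₀ × (1/2)^5 = 5.147 × 0.03125 = 0.1608 mg/L
(0.1608 mg/L = 0.1608 mcg/mL)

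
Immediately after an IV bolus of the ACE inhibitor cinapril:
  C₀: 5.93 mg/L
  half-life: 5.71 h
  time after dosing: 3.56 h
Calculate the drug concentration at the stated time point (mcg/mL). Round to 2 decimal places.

k = ln2 / t½ = 0.693147 / 5.71 = 0.1214 h⁻¹
C = C₀ · e^(−k·t) = 5.930 × e^(−0.1214 × 3.56)
  = 5.930 × 0.6491 = 3.849 mg/L
(3.849 mg/L = 3.849 mcg/mL)

3.85 mcg/mL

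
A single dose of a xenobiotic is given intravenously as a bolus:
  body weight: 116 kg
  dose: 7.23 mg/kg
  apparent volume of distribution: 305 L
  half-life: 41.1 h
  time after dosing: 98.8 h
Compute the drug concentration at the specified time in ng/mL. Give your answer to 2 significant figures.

Total dose = 7.23 × 116 = 838.7 mg
C₀ = Dose / Vd = 838.7 / 305 = 2.750 mg/L
k = ln2 / t½ = 0.693147 / 41.1 = 0.01686 h⁻¹
C = C₀ · e^(−k·t) = 2.750 × e^(−0.01686 × 98.8)
  = 2.750 × 0.1890 = 0.5198 mg/L
Convert: 0.5198 mg/L × 1000 = 519.8 ng/mL

520 ng/mL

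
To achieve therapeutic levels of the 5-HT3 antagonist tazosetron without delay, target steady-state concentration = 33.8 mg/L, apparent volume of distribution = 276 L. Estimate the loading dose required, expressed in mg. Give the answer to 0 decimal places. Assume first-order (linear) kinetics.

LD = Css × Vd = 33.8 × 276 = 9329 mg

9329 mg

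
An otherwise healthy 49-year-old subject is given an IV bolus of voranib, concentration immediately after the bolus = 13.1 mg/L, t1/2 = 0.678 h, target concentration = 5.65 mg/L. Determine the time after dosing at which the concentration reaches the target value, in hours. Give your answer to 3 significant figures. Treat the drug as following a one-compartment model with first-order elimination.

0.823 h

k = ln2 / t½ = 0.693147 / 0.678 = 1.022 h⁻¹
t = ln(C₀ / C) / k = ln(13.10 / 5.65) / 1.022
  = ln(2.319) / 1.022 = 0.8411 / 1.022 = 0.8230 h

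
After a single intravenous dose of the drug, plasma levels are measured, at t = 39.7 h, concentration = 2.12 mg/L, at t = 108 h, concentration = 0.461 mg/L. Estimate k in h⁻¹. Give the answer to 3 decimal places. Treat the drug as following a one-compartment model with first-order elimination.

0.022 h⁻¹

k = ln(C₁/C₂) / (t₂ − t₁) = ln(2.12/0.461) / (108 − 39.7)
  = 1.526 / 68.30 = 0.02234 h⁻¹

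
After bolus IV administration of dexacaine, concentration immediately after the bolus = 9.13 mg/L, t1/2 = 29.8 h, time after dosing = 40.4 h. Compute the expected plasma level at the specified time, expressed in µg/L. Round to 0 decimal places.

k = ln2 / t½ = 0.693147 / 29.8 = 0.02326 h⁻¹
C = C₀ · e^(−k·t) = 9.130 × e^(−0.02326 × 40.4)
  = 9.130 × 0.3907 = 3.567 mg/L
Convert: 3.567 mg/L × 1000 = 3567 µg/L

3567 µg/L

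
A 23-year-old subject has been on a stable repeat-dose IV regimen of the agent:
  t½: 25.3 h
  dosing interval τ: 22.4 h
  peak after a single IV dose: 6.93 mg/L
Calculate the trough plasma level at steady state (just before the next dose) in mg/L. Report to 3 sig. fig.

k = ln2 / t½ = 0.693147 / 25.3 = 0.02740 h⁻¹
e^(−kτ) = e^(−0.02740 × 22.4) = 0.5413
Accumulation ratio R = 1 / (1 − e^(−kτ)) = 1 / (1 − 0.5413) = 2.180
Steady-state trough = C₀ × R × e^(−kτ) = 6.93 × 2.180 × 0.5413 = 8.178 mg/L

8.18 mg/L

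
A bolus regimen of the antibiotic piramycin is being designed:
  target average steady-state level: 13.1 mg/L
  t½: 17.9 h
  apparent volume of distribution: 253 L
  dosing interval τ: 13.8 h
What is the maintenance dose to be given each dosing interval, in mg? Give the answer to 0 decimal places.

1771 mg

k = ln2 / t½ = 0.693147 / 17.9 = 0.03872 h⁻¹
CL = k × Vd = 0.03872 × 253 = 9.796 L/h
At steady state, Dose/τ = Css × CL.
Dose = Css × CL × τ = 13.1 × 9.796 × 13.8 = 1771 mg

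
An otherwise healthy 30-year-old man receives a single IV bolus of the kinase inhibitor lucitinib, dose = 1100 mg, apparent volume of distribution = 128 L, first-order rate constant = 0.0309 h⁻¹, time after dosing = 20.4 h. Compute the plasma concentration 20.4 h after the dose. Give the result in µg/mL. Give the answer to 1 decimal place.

4.6 µg/mL

C₀ = Dose / Vd = 1100 / 128 = 8.594 mg/L
C = C₀ · e^(−k·t) = 8.594 × e^(−0.03090 × 20.4)
  = 8.594 × 0.5324 = 4.575 mg/L
(4.575 mg/L = 4.575 µg/mL)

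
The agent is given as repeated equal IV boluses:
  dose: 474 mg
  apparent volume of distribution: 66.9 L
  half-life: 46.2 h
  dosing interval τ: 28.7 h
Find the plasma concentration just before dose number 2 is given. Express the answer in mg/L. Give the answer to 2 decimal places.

4.61 mg/L

C₀ per dose = Dose / Vd = 474 / 66.9 = 7.085 mg/L
k = ln2 / t½ = 0.693147 / 46.2 = 0.01500 h⁻¹
Fraction remaining after one interval: r = e^(−kτ) = e^(−0.01500 × 28.7) = 0.6502
Before dose 2, 1 dose has been given (aged 1τ).
C_trough = C₀ × r = 7.085 × 0.6502 = 4.607 mg/L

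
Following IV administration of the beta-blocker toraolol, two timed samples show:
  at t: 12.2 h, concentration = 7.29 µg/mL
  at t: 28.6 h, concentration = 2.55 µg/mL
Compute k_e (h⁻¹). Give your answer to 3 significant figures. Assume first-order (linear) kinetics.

0.0640 h⁻¹

k = ln(C₁/C₂) / (t₂ − t₁) = ln(7.29/2.55) / (28.6 − 12.2)
  = 1.050 / 16.40 = 0.06402 h⁻¹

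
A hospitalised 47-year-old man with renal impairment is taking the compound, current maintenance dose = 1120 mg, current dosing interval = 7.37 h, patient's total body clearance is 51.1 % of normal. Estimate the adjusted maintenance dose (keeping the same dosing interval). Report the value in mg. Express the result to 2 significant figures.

To keep the same average steady-state level, dosing rate must scale with clearance.
CL ratio = 51.1 / 100 = 0.5110
New dose (same interval) = 1120 × 0.5110 = 572.3 mg

570 mg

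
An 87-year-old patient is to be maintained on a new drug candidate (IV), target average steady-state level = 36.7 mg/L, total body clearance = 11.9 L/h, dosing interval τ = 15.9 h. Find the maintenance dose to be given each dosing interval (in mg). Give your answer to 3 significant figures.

At steady state, Dose/τ = Css × CL.
Dose = Css × CL × τ = 36.7 × 11.90 × 15.9 = 6944 mg

6940 mg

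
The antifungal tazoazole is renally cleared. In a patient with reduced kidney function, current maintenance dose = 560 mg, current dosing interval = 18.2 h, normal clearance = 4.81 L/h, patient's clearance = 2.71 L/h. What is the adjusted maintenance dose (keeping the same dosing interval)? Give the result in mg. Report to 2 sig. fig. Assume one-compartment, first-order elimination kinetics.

To keep the same average steady-state level, dosing rate must scale with clearance.
CL ratio = 2.71 / 4.81 = 0.5634
New dose (same interval) = 560 × 0.5634 = 315.5 mg

320 mg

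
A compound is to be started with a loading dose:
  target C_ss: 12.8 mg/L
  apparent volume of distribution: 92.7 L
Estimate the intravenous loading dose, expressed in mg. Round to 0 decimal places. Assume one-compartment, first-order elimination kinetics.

LD = Css × Vd = 12.8 × 92.7 = 1187 mg

1187 mg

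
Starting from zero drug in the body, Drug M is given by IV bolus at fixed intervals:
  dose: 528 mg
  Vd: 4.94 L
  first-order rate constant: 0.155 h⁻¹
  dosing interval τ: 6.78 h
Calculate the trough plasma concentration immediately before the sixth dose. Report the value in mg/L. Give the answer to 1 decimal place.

57.2 mg/L

C₀ per dose = Dose / Vd = 528 / 4.94 = 106.9 mg/L
Fraction remaining after one interval: r = e^(−kτ) = e^(−0.1550 × 6.78) = 0.3496
Before dose 6, 5 doses have been given (aged 1τ, 2τ, 3τ, 4τ, 5τ).
C_trough = C₀ × (r + r² + … + r^5) = C₀ × r(1−r^5)/(1−r)
        = 106.9 × 0.3496 × (1 − 0.005222) / (1 − 0.3496) = 57.16 mg/L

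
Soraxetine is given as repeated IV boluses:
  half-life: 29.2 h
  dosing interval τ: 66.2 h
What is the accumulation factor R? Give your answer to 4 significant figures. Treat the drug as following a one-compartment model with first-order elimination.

k = ln2 / t½ = 0.693147 / 29.2 = 0.02374 h⁻¹
e^(−kτ) = e^(−0.02374 × 66.2) = 0.2077
Accumulation ratio R = 1 / (1 − e^(−kτ)) = 1 / (1 − 0.2077) = 1.262

1.262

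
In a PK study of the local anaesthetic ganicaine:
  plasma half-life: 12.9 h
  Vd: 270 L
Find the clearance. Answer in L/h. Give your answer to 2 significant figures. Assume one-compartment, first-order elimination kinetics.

15 L/h

k = ln2 / t½ = 0.693147 / 12.9 = 0.05373 h⁻¹
CL = k × Vd = 0.05373 × 270 = 14.51 L/h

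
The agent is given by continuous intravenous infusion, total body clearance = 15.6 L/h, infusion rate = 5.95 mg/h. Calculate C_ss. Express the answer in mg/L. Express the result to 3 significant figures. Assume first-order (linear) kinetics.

0.381 mg/L

At steady state Css = R₀ / CL = 5.95 / 15.60 = 0.3814 mg/L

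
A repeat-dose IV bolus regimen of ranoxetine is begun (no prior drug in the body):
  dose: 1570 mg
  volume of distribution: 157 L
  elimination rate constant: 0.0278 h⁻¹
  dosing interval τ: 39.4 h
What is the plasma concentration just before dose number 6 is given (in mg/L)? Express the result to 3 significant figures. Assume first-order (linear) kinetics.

C₀ per dose = Dose / Vd = 1570 / 157 = 10.00 mg/L
Fraction remaining after one interval: r = e^(−kτ) = e^(−0.02780 × 39.4) = 0.3344
Before dose 6, 5 doses have been given (aged 1τ, 2τ, 3τ, 4τ, 5τ).
C_trough = C₀ × (r + r² + … + r^5) = C₀ × r(1−r^5)/(1−r)
        = 10.00 × 0.3344 × (1 − 0.004181) / (1 − 0.3344) = 5.003 mg/L

5.00 mg/L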